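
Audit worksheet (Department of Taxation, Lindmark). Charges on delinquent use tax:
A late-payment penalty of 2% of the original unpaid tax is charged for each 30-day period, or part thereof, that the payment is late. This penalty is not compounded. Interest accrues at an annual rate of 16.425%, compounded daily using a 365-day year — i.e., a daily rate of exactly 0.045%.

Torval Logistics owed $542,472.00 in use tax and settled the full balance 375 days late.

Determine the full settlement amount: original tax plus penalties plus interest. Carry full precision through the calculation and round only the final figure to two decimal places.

$783,209.80

Penalty periods: ⌈375/30⌉ = 13; penalty = 13 × 2% × $542,472.00 = $141,042.72
Interest: $542,472.00 × ((1 + 0.00045)^375 − 1) = $542,472.00 × 0.18377921… = $99,695.0766…
Total = $542,472.00 + $141,042.7200 + $99,695.0766… = $783,209.80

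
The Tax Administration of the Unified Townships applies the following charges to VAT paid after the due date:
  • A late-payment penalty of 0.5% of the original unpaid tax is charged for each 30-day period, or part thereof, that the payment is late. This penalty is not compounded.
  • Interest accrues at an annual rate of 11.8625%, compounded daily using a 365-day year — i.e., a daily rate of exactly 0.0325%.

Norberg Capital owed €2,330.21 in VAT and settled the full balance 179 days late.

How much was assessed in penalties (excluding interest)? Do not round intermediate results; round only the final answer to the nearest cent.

€69.91

Penalty periods: ⌈179/30⌉ = 6; penalty = 6 × 0.5% × €2,330.21 = €69.91…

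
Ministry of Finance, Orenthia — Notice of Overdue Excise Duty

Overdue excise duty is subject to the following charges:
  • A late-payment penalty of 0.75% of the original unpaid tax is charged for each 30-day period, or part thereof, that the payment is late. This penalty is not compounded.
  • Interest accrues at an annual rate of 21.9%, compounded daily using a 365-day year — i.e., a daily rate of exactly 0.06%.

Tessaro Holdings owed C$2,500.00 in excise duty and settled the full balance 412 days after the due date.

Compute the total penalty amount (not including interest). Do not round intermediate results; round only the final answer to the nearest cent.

C$262.50

Penalty periods: ⌈412/30⌉ = 14; penalty = 14 × 0.75% × C$2,500.00 = C$262.50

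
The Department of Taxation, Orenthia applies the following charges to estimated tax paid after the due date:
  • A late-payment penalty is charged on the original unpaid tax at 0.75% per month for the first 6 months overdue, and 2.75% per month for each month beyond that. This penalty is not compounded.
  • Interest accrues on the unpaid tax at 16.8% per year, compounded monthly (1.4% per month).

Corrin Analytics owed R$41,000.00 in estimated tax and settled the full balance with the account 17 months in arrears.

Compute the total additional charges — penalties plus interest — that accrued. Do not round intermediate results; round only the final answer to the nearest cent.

Penalty, months 1–6: 6 × 0.75% × R$41,000.00 = R$1,845.00
Penalty, months 7–17: 11 × 2.75% × R$41,000.00 = R$12,402.50
Interest: R$41,000.00 × ((1 + 0.014)^17 − 1) = R$41,000.00 × 0.2666168… = R$10,931.2877…
Penalties + interest = R$14,247.5000 + R$10,931.2877… = R$25,178.79

R$25,178.79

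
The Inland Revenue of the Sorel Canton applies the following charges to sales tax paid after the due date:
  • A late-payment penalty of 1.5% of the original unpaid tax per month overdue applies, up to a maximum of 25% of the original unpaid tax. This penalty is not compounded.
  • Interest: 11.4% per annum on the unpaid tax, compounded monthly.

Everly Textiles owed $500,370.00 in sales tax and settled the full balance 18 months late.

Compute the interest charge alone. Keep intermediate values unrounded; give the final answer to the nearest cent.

Interest (11.4%/yr ÷ 12 = 0.95%/month): $500,370.00 × ((1 + 0.0095)^18 − 1) = $92,835.3818…

$92,835.38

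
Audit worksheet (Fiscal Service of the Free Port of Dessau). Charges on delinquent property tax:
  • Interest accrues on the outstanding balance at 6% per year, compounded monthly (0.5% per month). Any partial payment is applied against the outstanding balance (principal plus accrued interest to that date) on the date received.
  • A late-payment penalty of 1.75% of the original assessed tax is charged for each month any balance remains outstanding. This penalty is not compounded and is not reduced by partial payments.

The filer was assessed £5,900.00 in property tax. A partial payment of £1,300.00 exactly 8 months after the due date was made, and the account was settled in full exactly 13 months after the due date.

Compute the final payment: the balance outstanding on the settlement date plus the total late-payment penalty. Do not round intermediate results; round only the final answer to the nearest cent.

£6,304.64

Balance at month 8: £5,900.0000 × (1 + 0.005)^8 = £6,140.1716…
After £1,300.00 payment: £6,140.1716… − £1,300.00 = £4,840.1716…
Balance at month 13: £4,840.1716… × (1 + 0.005)^5 = £4,962.3920…
Penalty: 13 × 1.75% × £5,900.00 = £1,342.25
Final settlement = outstanding balance + penalty = £4,962.3920… + £1,342.25 = £6,304.64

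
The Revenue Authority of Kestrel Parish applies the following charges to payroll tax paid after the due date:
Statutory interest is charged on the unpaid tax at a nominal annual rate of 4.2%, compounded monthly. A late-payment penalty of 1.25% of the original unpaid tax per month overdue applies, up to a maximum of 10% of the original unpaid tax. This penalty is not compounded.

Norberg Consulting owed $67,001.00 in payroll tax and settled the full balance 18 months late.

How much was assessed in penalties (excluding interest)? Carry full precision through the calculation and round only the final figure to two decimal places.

Penalty (uncapped): 18 × 1.25% × $67,001.00 = $15,075.23…; cap = 10% × $67,001.00 = $6,700.10 → penalty = $6,700.10

$6,700.10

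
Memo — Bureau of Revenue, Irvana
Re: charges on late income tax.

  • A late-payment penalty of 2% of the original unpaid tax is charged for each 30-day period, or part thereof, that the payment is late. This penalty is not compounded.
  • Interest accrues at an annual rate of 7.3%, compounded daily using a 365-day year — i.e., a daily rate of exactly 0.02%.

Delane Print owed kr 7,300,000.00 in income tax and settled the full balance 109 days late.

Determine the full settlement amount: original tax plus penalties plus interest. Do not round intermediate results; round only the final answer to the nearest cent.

Penalty periods: ⌈109/30⌉ = 4; penalty = 4 × 2% × kr 7,300,000.00 = kr 584,000.00
Interest: kr 7,300,000.00 × ((1 + 0.0002)^109 − 1) = kr 7,300,000.00 × 0.02203713… = kr 160,871.0374…
Total = kr 7,300,000.00 + kr 584,000.0000 + kr 160,871.0374… = kr 8,044,871.04

kr 8,044,871.04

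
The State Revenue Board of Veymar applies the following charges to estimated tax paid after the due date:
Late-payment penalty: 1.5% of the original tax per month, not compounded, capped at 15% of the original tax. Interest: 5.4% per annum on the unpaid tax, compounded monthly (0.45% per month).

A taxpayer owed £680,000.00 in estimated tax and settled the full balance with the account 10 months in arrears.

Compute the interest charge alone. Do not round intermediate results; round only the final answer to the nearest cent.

Interest: £680,000.00 × ((1 + 0.0045)^10 − 1) = £680,000.00 × 0.0459223… = £31,227.1447…

£31,227.14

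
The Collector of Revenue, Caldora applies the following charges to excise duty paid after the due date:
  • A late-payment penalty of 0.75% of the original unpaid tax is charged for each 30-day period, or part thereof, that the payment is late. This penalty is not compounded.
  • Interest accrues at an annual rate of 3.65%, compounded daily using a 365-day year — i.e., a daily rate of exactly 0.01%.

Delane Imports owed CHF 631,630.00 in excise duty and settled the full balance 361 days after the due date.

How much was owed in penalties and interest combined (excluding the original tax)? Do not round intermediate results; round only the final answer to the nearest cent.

CHF 84,801.16

Penalty periods: ⌈361/30⌉ = 13; penalty = 13 × 0.75% × CHF 631,630.00 = CHF 61,583.93…
Interest: CHF 631,630.00 × ((1 + 0.0001)^361 − 1) = CHF 631,630.00 × 0.03675765… = CHF 23,217.2320…
Penalties + interest = CHF 61,583.9250 + CHF 23,217.2320… = CHF 84,801.16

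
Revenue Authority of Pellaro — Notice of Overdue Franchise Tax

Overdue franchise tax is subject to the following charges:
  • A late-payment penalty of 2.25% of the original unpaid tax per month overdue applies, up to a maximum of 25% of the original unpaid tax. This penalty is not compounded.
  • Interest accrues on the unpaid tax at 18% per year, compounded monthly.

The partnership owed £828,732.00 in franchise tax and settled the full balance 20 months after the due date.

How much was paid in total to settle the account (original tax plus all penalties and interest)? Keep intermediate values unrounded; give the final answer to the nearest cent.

£1,323,364.84

Penalty (uncapped): 20 × 2.25% × £828,732.00 = £372,929.40; cap = 25% × £828,732.00 = £207,183.00 → penalty = £207,183.00
Interest (18%/yr ÷ 12 = 1.5%/month): £828,732.00 × ((1 + 0.015)^20 − 1) = £287,449.8433…
Total = £828,732.00 + £207,183.0000 + £287,449.8433… = £1,323,364.84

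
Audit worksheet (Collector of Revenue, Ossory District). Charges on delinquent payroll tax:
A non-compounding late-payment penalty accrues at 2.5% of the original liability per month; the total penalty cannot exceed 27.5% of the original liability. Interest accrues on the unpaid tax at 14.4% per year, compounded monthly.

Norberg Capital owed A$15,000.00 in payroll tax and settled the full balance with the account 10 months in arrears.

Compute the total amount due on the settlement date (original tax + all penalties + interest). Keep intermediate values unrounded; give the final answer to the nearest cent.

A$20,650.38

Penalty: 10 × 2.5% × A$15,000.00 = A$3,750.00 (below the 27.5% cap of A$4,125.00)
Interest (14.4%/yr ÷ 12 = 1.2%/month): A$15,000.00 × ((1 + 0.012)^10 − 1) = A$1,900.3767…
Total = A$15,000.00 + A$3,750.0000 + A$1,900.3767… = A$20,650.38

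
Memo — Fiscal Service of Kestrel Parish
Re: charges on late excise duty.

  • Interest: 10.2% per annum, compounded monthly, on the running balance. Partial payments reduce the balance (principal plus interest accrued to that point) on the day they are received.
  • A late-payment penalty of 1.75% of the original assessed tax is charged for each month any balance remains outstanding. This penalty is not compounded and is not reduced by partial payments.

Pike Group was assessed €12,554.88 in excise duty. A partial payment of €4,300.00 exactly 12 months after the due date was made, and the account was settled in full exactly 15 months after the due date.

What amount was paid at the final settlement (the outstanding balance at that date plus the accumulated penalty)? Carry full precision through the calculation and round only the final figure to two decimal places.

Monthly rate = 10.2% ÷ 12 = 0.85%
Balance at month 12: €12,554.8800 × (1 + 0.0085)^12 = €13,897.0749…
After €4,300.00 payment: €13,897.0749… − €4,300.00 = €9,597.0749…
Balance at month 15: €9,597.0749… × (1 + 0.0085)^3 = €9,843.8863…
Penalty: 15 × 1.75% × €12,554.88 = €3,295.66…
Final settlement = outstanding balance + penalty = €9,843.8863… + €3,295.66… = €13,139.54

€13,139.54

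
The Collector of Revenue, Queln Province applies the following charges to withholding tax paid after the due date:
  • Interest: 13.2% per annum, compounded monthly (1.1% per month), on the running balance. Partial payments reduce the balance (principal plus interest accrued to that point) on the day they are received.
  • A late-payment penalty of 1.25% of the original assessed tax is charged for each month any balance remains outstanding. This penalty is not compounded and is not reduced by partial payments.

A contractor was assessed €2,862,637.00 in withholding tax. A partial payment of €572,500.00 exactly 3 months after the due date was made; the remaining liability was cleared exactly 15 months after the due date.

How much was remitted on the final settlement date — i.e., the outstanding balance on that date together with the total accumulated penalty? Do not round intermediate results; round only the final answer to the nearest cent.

Balance at month 3: €2,862,637.0000 × (1 + 0.011)^3 = €2,958,146.9684…
After €572,500.00 payment: €2,958,146.9684… − €572,500.00 = €2,385,646.9684…
Balance at month 15: €2,385,646.9684… × (1 + 0.011)^12 = €2,720,320.3078…
Penalty: 15 × 1.25% × €2,862,637.00 = €536,744.44…
Final settlement = outstanding balance + penalty = €2,720,320.3078… + €536,744.44… = €3,257,064.75

€3,257,064.75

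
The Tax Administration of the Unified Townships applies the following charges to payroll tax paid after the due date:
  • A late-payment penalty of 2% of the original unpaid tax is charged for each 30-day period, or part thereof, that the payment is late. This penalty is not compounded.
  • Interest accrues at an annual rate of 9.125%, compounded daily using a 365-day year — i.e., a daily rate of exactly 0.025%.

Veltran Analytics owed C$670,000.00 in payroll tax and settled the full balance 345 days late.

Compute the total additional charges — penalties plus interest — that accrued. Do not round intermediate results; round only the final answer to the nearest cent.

C$221,144.93

Penalty periods: ⌈345/30⌉ = 12; penalty = 12 × 2% × C$670,000.00 = C$160,800.00
Interest: C$670,000.00 × ((1 + 0.00025)^345 − 1) = C$670,000.00 × 0.09006706… = C$60,344.9326…
Penalties + interest = C$160,800.0000 + C$60,344.9326… = C$221,144.93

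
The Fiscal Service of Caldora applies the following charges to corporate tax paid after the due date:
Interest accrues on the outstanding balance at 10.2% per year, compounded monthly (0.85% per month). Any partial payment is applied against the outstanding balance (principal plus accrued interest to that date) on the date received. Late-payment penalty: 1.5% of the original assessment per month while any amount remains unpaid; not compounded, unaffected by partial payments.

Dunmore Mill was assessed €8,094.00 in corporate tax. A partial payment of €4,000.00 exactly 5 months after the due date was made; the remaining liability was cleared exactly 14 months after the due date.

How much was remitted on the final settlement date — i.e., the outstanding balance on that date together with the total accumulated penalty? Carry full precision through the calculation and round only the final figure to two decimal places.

Balance at month 5: €8,094.0000 × (1 + 0.0085)^5 = €8,443.8928…
After €4,000.00 payment: €8,443.8928… − €4,000.00 = €4,443.8928…
Balance at month 14: €4,443.8928… × (1 + 0.0085)^9 = €4,795.6414…
Penalty: 14 × 1.5% × €8,094.00 = €1,699.74
Final settlement = outstanding balance + penalty = €4,795.6414… + €1,699.74 = €6,495.38

€6,495.38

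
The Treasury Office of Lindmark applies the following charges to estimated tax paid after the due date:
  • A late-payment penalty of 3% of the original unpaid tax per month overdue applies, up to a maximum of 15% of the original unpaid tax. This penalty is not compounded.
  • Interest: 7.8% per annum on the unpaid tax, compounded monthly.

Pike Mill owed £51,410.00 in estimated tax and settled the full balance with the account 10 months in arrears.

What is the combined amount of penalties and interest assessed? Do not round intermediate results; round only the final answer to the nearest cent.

£11,152.61

Penalty (uncapped): 10 × 3% × £51,410.00 = £15,423.00; cap = 15% × £51,410.00 = £7,711.50 → penalty = £7,711.50
Interest (7.8%/yr ÷ 12 = 0.65%/month): £51,410.00 × ((1 + 0.0065)^10 − 1) = £3,441.1069…
Penalties + interest = £7,711.5000 + £3,441.1069… = £11,152.61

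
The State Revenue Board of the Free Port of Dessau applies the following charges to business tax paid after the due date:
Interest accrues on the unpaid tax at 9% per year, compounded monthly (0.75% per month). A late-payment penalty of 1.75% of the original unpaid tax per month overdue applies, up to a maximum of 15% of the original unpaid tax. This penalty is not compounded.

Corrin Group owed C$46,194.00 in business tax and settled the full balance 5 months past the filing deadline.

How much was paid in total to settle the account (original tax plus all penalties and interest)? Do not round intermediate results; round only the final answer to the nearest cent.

C$51,994.43

Penalty: 5 × 1.75% × C$46,194.00 = C$4,041.98… (below the 15% cap of C$6,929.10)
Interest: C$46,194.00 × ((1 + 0.0075)^5 − 1) = C$46,194.00 × 0.0380667… = C$1,758.4547…
Total = C$46,194.00 + C$4,041.9750 + C$1,758.4547… = C$51,994.43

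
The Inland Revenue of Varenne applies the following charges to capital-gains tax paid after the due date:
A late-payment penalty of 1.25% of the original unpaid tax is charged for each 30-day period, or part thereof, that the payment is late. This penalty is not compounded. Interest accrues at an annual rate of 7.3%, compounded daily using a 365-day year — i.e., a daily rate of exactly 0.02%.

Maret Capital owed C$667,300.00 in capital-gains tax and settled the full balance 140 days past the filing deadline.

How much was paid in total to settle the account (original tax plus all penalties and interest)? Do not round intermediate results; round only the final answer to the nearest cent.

Penalty periods: ⌈140/30⌉ = 5; penalty = 5 × 1.25% × C$667,300.00 = C$41,706.25
Interest: C$667,300.00 × ((1 + 0.0002)^140 − 1) = C$667,300.00 × 0.02839281… = C$18,946.5190…
Total = C$667,300.00 + C$41,706.2500 + C$18,946.5190… = C$727,952.77

C$727,952.77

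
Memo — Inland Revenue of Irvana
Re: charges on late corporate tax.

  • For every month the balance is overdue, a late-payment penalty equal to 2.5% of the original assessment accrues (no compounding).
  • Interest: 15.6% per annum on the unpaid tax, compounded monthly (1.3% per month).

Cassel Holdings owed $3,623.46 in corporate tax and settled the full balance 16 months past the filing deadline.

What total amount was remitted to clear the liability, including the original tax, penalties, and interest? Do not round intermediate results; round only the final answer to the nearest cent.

Late-payment penalty: 16 × 2.5% × $3,623.46 = $1,449.38…
Interest: $3,623.46 × ((1 + 0.013)^16 − 1) = $3,623.46 × 0.2295640… = $831.8158…
Total = $3,623.46 + $1,449.3840 + $831.8158… = $5,904.66

$5,904.66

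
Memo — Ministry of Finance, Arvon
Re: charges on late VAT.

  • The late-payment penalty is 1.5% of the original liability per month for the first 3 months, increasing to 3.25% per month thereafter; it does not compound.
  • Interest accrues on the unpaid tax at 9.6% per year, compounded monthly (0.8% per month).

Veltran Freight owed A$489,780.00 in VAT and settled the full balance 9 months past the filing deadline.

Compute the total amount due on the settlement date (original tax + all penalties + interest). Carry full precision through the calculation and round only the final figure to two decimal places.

A$643,741.13

Penalty, months 1–3: 3 × 1.5% × A$489,780.00 = A$22,040.10
Penalty, months 4–9: 6 × 3.25% × A$489,780.00 = A$95,507.10
Interest: A$489,780.00 × ((1 + 0.008)^9 − 1) = A$489,780.00 × 0.0743475… = A$36,413.9324…
Total = A$489,780.00 + A$117,547.2000 + A$36,413.9324… = A$643,741.13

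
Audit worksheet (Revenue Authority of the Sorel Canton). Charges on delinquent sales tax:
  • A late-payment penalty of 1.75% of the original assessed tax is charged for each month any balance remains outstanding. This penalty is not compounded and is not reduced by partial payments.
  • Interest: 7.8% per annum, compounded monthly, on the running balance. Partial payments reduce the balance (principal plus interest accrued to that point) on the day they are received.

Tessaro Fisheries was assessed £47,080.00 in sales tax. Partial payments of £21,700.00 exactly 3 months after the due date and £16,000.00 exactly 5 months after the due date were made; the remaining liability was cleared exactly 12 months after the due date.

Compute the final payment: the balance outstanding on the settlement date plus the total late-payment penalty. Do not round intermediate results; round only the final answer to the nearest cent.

£21,027.90

Monthly rate = 7.8% ÷ 12 = 0.65%
Balance at month 3: £47,080.0000 × (1 + 0.0065)^3 = £48,004.0403…
After £21,700.00 payment: £48,004.0403… − £21,700.00 = £26,304.0403…
Balance at month 5: £26,304.0403… × (1 + 0.0065)^2 = £26,647.1042…
After £16,000.00 payment: £26,647.1042… − £16,000.00 = £10,647.1042…
Balance at month 12: £10,647.1042… × (1 + 0.0065)^7 = £11,141.0971…
Penalty: 12 × 1.75% × £47,080.00 = £9,886.80
Final settlement = outstanding balance + penalty = £11,141.0971… + £9,886.80 = £21,027.90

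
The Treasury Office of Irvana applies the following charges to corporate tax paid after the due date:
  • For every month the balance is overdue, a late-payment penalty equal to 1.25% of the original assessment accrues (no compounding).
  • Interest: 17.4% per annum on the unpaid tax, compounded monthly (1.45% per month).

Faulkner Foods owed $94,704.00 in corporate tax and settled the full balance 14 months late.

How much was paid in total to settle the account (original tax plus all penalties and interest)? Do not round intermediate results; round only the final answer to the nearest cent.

Late-payment penalty: 14 × 1.25% × $94,704.00 = $16,573.20
Interest: $94,704.00 × ((1 + 0.0145)^14 − 1) = $94,704.00 × 0.2232880… = $21,146.2677…
Total = $94,704.00 + $16,573.2000 + $21,146.2677… = $132,423.47

$132,423.47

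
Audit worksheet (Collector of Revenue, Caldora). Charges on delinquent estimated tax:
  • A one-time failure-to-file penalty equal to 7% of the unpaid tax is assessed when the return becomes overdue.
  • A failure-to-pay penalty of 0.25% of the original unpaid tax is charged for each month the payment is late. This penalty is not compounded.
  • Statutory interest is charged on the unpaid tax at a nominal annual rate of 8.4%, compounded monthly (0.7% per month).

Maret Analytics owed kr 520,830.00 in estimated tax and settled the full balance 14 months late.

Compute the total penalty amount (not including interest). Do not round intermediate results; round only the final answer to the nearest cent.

kr 54,687.15

Failure-to-file penalty: 7% × kr 520,830.00 = kr 36,458.10
Failure-to-pay penalty = 0.25% × kr 520,830.00 × 14 mo = kr 18,229.05
Total penalty = kr 36,458.10 + kr 18,229.05 = kr 54,687.15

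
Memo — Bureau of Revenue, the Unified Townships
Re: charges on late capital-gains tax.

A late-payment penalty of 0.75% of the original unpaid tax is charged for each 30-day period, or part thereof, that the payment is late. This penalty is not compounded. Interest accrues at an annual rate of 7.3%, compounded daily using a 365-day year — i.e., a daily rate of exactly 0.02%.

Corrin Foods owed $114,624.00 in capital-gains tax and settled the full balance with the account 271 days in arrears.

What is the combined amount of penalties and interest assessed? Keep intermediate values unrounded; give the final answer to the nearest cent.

Penalty periods: ⌈271/30⌉ = 10; penalty = 10 × 0.75% × $114,624.00 = $8,596.80
Interest: $114,624.00 × ((1 + 0.0002)^271 − 1) = $114,624.00 × 0.05569000… = $6,383.4105…
Penalties + interest = $8,596.8000 + $6,383.4105… = $14,980.21

$14,980.21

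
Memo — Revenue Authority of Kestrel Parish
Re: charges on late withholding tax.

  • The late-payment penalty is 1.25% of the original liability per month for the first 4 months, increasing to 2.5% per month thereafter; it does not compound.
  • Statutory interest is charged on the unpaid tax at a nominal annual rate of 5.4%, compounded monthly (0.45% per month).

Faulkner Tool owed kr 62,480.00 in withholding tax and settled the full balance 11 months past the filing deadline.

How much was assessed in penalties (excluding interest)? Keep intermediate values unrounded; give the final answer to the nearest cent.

kr 14,058.00

Penalty, months 1–4: 4 × 1.25% × kr 62,480.00 = kr 3,124.00
Penalty, months 5–11: 7 × 2.5% × kr 62,480.00 = kr 10,934.00
Total penalty = kr 3,124.00 + kr 10,934.00 = kr 14,058.00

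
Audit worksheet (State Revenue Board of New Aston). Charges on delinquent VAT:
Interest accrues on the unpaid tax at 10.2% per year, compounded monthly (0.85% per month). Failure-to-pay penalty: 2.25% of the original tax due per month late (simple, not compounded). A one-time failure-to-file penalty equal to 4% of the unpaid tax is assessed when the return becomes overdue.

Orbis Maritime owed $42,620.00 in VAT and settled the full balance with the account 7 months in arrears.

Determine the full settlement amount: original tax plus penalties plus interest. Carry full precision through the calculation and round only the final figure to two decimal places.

$53,638.93

Failure-to-file penalty: 4% × $42,620.00 = $1,704.80
Failure-to-pay penalty = 2.25% × $42,620.00 × 7 mo = $6,712.65
Interest: $42,620.00 × ((1 + 0.0085)^7 − 1) = $42,620.00 × 0.0610389… = $2,601.4791…
Total = $42,620.00 + $8,417.4500 + $2,601.4791… = $53,638.93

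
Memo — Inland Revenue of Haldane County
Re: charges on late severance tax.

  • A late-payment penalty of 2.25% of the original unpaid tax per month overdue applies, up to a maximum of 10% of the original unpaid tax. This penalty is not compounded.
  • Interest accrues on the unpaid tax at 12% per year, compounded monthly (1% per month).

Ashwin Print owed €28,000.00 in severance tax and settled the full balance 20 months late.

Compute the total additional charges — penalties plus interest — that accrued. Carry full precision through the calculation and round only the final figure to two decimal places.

€8,965.32

Penalty (uncapped): 20 × 2.25% × €28,000.00 = €12,600.00; cap = 10% × €28,000.00 = €2,800.00 → penalty = €2,800.00
Interest: €28,000.00 × ((1 + 0.01)^20 − 1) = €28,000.00 × 0.2201900… = €6,165.3211…
Penalties + interest = €2,800.0000 + €6,165.3211… = €8,965.32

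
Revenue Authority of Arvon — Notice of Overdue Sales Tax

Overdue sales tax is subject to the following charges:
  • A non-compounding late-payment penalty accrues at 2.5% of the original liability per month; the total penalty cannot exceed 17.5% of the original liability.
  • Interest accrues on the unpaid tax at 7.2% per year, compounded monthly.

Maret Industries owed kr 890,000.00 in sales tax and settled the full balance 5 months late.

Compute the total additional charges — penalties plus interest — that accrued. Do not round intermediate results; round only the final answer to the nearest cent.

Penalty: 5 × 2.5% × kr 890,000.00 = kr 111,250.00 (below the 17.5% cap of kr 155,750.00)
Interest (7.2%/yr ÷ 12 = 0.6%/month): kr 890,000.00 × ((1 + 0.006)^5 − 1) = kr 27,022.3282…
Penalties + interest = kr 111,250.0000 + kr 27,022.3282… = kr 138,272.33

kr 138,272.33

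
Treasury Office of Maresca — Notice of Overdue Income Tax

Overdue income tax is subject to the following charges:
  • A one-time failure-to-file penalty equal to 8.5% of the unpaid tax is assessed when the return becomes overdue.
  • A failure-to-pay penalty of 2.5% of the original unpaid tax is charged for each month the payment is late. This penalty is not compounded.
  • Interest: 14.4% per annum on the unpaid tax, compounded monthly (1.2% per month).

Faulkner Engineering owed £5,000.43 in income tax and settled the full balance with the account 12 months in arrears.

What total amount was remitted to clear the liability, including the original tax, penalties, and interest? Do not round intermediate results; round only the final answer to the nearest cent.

£7,695.13

Failure-to-file penalty: 8.5% × £5,000.43 = £425.04…
Failure-to-pay penalty = 2.5% × £5,000.43 × 12 mo = £1,500.13…
Interest: £5,000.43 × ((1 + 0.012)^12 − 1) = £5,000.43 × 0.1538946… = £769.5393…
Total = £5,000.43 + £1,925.1656… + £769.5393… = £7,695.13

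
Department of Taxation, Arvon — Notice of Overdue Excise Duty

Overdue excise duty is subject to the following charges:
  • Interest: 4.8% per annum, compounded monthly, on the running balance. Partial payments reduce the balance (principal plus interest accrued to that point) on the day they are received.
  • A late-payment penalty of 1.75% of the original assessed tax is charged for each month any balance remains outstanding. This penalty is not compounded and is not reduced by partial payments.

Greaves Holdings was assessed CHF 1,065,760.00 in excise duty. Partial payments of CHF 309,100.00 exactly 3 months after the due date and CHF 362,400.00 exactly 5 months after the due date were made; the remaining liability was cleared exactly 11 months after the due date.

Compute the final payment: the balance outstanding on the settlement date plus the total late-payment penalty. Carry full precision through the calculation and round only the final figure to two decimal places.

CHF 628,445.62

Monthly rate = 4.8% ÷ 12 = 0.4%
Balance at month 3: CHF 1,065,760.0000 × (1 + 0.004)^3 = CHF 1,078,600.3447…
After CHF 309,100.00 payment: CHF 1,078,600.3447… − CHF 309,100.00 = CHF 769,500.3447…
Balance at month 5: CHF 769,500.3447… × (1 + 0.004)^2 = CHF 775,668.6595…
After CHF 362,400.00 payment: CHF 775,668.6595… − CHF 362,400.00 = CHF 413,268.6595…
Balance at month 11: CHF 413,268.6595… × (1 + 0.004)^6 = CHF 423,286.8223…
Penalty: 11 × 1.75% × CHF 1,065,760.00 = CHF 205,158.80
Final settlement = outstanding balance + penalty = CHF 423,286.8223… + CHF 205,158.80 = CHF 628,445.62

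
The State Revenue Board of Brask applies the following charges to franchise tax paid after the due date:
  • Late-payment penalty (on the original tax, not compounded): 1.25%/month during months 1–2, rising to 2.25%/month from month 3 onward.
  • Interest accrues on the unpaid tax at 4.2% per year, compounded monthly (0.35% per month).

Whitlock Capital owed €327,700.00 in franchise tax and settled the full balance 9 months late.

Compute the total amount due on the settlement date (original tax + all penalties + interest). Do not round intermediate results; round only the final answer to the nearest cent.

Penalty, months 1–2: 2 × 1.25% × €327,700.00 = €8,192.50
Penalty, months 3–9: 7 × 2.25% × €327,700.00 = €51,612.75
Interest: €327,700.00 × ((1 + 0.0035)^9 − 1) = €327,700.00 × 0.0319446… = €10,468.2521…
Total = €327,700.00 + €59,805.2500 + €10,468.2521… = €397,973.50

€397,973.50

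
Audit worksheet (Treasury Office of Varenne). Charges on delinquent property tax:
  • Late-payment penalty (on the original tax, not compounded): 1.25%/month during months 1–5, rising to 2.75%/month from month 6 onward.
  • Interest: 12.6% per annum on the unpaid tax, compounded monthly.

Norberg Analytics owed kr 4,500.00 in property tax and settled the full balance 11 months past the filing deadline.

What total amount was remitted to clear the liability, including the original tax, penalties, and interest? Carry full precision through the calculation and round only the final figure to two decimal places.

kr 6,071.66

Penalty, months 1–5: 5 × 1.25% × kr 4,500.00 = kr 281.25
Penalty, months 6–11: 6 × 2.75% × kr 4,500.00 = kr 742.50
Interest (12.6%/yr ÷ 12 = 1.05%/month): kr 4,500.00 × ((1 + 0.0105)^11 − 1) = kr 547.9147…
Total = kr 4,500.00 + kr 1,023.7500 + kr 547.9147… = kr 6,071.66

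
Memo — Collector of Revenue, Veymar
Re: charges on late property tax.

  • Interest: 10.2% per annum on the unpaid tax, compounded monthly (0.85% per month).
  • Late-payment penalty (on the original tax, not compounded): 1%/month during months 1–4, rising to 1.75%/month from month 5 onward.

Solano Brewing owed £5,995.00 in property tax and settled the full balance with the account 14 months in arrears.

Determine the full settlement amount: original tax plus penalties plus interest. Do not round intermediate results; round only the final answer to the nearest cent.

Penalty, months 1–4: 4 × 1% × £5,995.00 = £239.80
Penalty, months 5–14: 10 × 1.75% × £5,995.00 = £1,049.13…
Interest: £5,995.00 × ((1 + 0.0085)^14 − 1) = £5,995.00 × 0.1258036… = £754.1926…
Total = £5,995.00 + £1,288.9250 + £754.1926… = £8,038.12

£8,038.12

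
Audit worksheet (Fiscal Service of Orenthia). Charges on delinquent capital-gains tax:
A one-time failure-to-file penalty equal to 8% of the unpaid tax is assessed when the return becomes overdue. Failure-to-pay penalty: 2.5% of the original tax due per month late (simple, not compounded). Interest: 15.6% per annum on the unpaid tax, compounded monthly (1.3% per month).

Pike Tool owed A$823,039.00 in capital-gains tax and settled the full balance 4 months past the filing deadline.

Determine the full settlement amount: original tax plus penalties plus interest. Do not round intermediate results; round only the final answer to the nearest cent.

Failure-to-file penalty: 8% × A$823,039.00 = A$65,843.12
Failure-to-pay penalty: 4 × 2.5% × A$823,039.00 = A$82,303.90
Interest: A$823,039.00 × ((1 + 0.013)^4 − 1) = A$823,039.00 × 0.0530228… = A$43,639.8459…
Total = A$823,039.00 + A$148,147.0200 + A$43,639.8459… = A$1,014,825.87

A$1,014,825.87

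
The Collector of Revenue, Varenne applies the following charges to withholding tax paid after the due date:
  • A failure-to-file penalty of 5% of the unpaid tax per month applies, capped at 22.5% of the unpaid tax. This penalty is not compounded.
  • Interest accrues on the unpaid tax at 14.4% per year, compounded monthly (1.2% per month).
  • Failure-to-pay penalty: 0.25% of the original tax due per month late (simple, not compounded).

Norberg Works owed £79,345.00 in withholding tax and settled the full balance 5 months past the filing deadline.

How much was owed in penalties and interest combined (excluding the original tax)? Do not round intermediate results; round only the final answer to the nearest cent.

Failure-to-file: 5 × 5% × £79,345.00 = £19,836.25, capped at 22.5% × £79,345.00 = £17,852.63…
Failure-to-pay penalty: 5 × 0.25% × £79,345.00 = £991.81…
Interest: £79,345.00 × ((1 + 0.012)^5 − 1) = £79,345.00 × 0.0614574… = £4,876.3361…
Penalties + interest = £18,844.4375 + £4,876.3361… = £23,720.77

£23,720.77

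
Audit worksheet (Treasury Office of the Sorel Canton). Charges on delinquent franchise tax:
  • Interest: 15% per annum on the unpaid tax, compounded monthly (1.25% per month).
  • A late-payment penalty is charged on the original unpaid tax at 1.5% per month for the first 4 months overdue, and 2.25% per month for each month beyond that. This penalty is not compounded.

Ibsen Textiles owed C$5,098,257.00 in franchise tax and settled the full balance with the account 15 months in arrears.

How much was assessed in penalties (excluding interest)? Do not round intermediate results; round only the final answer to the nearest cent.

C$1,567,714.03

Penalty, months 1–4: 4 × 1.5% × C$5,098,257.00 = C$305,895.42
Penalty, months 5–15: 11 × 2.25% × C$5,098,257.00 = C$1,261,818.61…
Total penalty = C$305,895.42 + C$1,261,818.61… = C$1,567,714.03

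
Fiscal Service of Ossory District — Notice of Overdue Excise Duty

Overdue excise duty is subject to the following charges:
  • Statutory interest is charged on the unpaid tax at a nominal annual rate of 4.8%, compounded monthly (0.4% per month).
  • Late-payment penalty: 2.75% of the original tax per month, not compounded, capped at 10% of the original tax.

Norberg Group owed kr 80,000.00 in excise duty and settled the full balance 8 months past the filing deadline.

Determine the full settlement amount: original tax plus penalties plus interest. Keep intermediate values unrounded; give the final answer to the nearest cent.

Penalty (uncapped): 8 × 2.75% × kr 80,000.00 = kr 17,600.00; cap = 10% × kr 80,000.00 = kr 8,000.00 → penalty = kr 8,000.00
Interest: kr 80,000.00 × ((1 + 0.004)^8 − 1) = kr 80,000.00 × 0.0324516… = kr 2,596.1282…
Total = kr 80,000.00 + kr 8,000.0000 + kr 2,596.1282… = kr 90,596.13

kr 90,596.13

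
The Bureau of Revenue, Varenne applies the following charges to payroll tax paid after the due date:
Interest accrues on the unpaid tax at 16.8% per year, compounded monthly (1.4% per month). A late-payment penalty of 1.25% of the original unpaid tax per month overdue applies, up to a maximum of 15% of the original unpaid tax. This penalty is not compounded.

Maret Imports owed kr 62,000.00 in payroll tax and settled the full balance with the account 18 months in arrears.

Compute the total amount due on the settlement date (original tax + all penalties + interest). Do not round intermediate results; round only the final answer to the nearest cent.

Penalty (uncapped): 18 × 1.25% × kr 62,000.00 = kr 13,950.00; cap = 15% × kr 62,000.00 = kr 9,300.00 → penalty = kr 9,300.00
Interest: kr 62,000.00 × ((1 + 0.014)^18 − 1) = kr 62,000.00 × 0.2843494… = kr 17,629.6633…
Total = kr 62,000.00 + kr 9,300.0000 + kr 17,629.6633… = kr 88,929.66

kr 88,929.66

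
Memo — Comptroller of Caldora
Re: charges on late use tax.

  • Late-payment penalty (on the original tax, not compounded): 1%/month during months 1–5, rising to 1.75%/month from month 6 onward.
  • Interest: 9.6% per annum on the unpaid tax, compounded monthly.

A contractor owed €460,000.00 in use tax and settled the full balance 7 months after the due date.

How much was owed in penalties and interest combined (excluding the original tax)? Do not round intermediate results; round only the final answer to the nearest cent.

Penalty, months 1–5: 5 × 1% × €460,000.00 = €23,000.00
Penalty, months 6–7: 2 × 1.75% × €460,000.00 = €16,100.00
Interest (9.6%/yr ÷ 12 = 0.8%/month): €460,000.00 × ((1 + 0.008)^7 − 1) = €26,386.5495…
Penalties + interest = €39,100.0000 + €26,386.5495… = €65,486.55

€65,486.55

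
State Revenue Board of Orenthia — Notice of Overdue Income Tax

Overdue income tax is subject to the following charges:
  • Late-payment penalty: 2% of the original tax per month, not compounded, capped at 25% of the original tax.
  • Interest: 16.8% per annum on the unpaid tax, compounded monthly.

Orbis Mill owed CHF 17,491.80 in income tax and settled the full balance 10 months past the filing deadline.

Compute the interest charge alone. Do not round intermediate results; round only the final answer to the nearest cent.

CHF 2,609.03

Interest (16.8%/yr ÷ 12 = 1.4%/month): CHF 17,491.80 × ((1 + 0.014)^10 − 1) = CHF 2,609.0329…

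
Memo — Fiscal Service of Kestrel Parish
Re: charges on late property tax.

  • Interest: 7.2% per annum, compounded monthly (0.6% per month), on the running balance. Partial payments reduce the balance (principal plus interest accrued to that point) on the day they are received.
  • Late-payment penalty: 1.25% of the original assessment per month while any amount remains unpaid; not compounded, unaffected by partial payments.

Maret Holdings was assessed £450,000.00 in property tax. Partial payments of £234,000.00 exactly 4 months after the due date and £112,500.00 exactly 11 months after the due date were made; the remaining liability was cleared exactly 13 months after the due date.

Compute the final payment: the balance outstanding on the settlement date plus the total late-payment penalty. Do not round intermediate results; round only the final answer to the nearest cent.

Balance at month 4: £450,000.0000 × (1 + 0.006)^4 = £460,897.5894…
After £234,000.00 payment: £460,897.5894… − £234,000.00 = £226,897.5894…
Balance at month 11: £226,897.5894… × (1 + 0.006)^7 = £236,600.5484…
After £112,500.00 payment: £236,600.5484… − £112,500.00 = £124,100.5484…
Balance at month 13: £124,100.5484… × (1 + 0.006)^2 = £125,594.2226…
Penalty: 13 × 1.25% × £450,000.00 = £73,125.00
Final settlement = outstanding balance + penalty = £125,594.2226… + £73,125.00 = £198,719.22

£198,719.22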